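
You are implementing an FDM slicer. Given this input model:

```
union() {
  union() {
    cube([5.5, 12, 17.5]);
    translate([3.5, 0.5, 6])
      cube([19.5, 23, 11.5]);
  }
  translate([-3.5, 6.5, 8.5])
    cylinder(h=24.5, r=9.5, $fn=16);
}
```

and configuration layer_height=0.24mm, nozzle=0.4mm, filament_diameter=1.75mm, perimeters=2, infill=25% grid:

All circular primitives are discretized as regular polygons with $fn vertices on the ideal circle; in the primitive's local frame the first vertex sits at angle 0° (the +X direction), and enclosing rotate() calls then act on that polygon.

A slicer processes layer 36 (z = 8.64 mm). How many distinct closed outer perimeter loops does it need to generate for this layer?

At z = 8.64 mm: the cube is present — its section is the full 5.5×12 rectangle; the cube at (3.5, 0.5) is present — its section is the full 19.5×23 rectangle; Merging all regions: the regions partially overlap (shared area 23.00 mm²), so overlapping operands fuse into one piece — 1 connected region; the r=9.5 cylinder at (-3.5, 6.5) contributes a regular 16-gon of circumradius 9.5; Combining (union): the regions partially overlap (shared area 62.26 mm²), so overlapping operands fuse into one piece — 1 connected region. The result has 1 disconnected region.

1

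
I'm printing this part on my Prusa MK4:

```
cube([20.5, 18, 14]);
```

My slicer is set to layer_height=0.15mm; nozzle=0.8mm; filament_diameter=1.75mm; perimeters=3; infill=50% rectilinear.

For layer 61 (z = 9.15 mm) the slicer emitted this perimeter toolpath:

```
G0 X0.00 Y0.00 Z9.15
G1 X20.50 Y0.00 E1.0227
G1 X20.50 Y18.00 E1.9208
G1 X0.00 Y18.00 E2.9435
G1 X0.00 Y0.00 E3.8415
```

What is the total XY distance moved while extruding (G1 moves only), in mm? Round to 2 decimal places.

77.00 mm

Sum the Euclidean lengths of each G1 segment: total = 77.00 mm.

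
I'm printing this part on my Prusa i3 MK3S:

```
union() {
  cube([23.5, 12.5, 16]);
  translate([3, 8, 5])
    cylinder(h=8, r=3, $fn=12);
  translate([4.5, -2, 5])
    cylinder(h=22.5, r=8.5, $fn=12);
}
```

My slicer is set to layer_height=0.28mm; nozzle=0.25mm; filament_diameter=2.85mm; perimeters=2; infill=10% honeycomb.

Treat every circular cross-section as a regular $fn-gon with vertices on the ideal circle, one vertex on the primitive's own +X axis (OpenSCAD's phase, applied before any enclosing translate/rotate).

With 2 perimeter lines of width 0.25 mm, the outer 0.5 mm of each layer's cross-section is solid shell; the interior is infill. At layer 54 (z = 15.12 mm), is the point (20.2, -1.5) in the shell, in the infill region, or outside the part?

At z = 15.12 mm: the cube is present — its section is the full 23.5×12.5 rectangle; the cylinder at (3, 8) is not intersected at this z (z outside [5, 13]); the r=8.5 cylinder at (4.5, -2) gives a regular 12-gon of circumradius 8.5 (constant along its height); Combining (union): the regions partially overlap (shared area 64.24 mm²), so overlapping operands fuse into one piece — 1 connected region. Overall, the cross-section is a single solid region. The nearest boundary edge runs (23.50, 0.00)→(12.46, 0.00); distance from the point to it = 1.50 mm. The point is not inside any of the regions above, so it lies outside the cross-section (1.50 mm from the nearest boundary).

outside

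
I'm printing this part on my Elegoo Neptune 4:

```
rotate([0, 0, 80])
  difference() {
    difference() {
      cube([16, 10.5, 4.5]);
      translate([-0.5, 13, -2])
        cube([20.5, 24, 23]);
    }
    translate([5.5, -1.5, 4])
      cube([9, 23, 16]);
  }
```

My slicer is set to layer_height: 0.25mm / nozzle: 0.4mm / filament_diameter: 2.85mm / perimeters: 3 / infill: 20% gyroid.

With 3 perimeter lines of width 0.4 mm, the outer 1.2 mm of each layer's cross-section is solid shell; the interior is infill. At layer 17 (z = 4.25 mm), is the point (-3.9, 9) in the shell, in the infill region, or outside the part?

At z = 4.25 mm: the cube (footprint 16×10.5) is included at this height; the cube at (-0.5, 13) is present — its section is the full 20.5×24 rectangle; Subtracting the remaining from the first: starting from the 16×10.5 cube, the 20.5×24 cube at (-0.5, 13) misses the remaining region (no effect) — 1 connected region; the 9×23 cube at (5.5, -1.5) contributes its full rectangle; Subtracting the remaining from the first: starting from that combined region, the 9×23 cube at (5.5, -1.5) partially overlaps it — only the 94.50 mm² overlap (of its 207.00 mm²) is removed, clipping the outline — 2 connected regions; (rotated 80° about Z; rotation is an isometry so areas/perimeters/island counts are preserved). Overall, the cross-section has 2 separate islands. Undo the 80° rotation: the query point maps to (8.186, 5.404) in the un-rotated model frame. The nearest boundary edge runs (5.50, 10.50)→(5.50, 0.00); distance from the point to it = 2.69 mm. The point is not inside any of the regions above, so it lies outside the cross-section (2.69 mm from the nearest boundary).

outside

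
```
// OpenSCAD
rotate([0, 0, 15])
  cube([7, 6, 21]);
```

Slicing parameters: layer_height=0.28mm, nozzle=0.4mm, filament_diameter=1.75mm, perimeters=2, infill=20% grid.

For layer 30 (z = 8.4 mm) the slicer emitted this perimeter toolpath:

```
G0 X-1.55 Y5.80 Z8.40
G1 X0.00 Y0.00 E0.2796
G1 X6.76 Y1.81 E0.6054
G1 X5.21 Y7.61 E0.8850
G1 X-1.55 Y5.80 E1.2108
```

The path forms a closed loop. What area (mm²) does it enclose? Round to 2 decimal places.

Apply the shoelace formula to the sequence of (X, Y) vertices; enclosed area = 42.01 mm².

42.01 mm²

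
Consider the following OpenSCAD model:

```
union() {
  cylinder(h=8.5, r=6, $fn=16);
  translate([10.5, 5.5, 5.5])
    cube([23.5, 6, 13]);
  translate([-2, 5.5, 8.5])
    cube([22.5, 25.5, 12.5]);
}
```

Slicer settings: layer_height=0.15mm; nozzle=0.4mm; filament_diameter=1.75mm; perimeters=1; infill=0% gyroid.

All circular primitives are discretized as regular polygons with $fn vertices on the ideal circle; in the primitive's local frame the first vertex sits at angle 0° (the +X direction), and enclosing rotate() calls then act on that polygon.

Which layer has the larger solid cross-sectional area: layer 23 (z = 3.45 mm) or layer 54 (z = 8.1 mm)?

Layer 23 (z = 3.45): the r=6 cylinder gives a regular 16-gon of circumradius 6 (constant along its height) (area = (16/2)·6.000²·sin(360°/16) = 110.21 mm²); the cube at (10.5, 5.5) does not reach this height (z outside [5.5, 18.5]); the cube at (-2, 5.5) does not reach this height (z outside [8.5, 21]); Combining (union): only the r=6 cylinder is present, so the union is just that shape — area = 110.21 mm². So its area = 110.21 mm². Layer 54 (z = 8.1): the r=6 cylinder contributes a regular 16-gon of circumradius 6 (area = (16/2)·6.000²·sin(360°/16) = 110.21 mm²); the 23.5×6 cube at (10.5, 5.5) contributes its full rectangle (area 141.00 mm²); the cube at (-2, 5.5) is not intersected at this z (z outside [8.5, 21]); Taking the union: the 2 present regions are separate (no shared area or edge), so areas and boundary lengths simply add and each stays a separate island — area = 251.21 mm². So its area = 251.21 mm². Layer 54 is larger (251.21 vs 110.21 mm²).

layer 54 (z = 8.1 mm)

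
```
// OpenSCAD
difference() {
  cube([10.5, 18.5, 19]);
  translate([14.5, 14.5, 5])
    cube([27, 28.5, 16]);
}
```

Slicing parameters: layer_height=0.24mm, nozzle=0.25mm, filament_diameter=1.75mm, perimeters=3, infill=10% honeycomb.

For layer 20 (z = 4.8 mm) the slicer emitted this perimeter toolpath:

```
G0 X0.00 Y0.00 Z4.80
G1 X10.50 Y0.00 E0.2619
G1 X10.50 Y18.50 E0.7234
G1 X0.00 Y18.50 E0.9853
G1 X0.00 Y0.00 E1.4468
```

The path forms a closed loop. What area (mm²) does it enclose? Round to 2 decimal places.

Apply the shoelace formula to the sequence of (X, Y) vertices; enclosed area = 194.25 mm².

194.25 mm²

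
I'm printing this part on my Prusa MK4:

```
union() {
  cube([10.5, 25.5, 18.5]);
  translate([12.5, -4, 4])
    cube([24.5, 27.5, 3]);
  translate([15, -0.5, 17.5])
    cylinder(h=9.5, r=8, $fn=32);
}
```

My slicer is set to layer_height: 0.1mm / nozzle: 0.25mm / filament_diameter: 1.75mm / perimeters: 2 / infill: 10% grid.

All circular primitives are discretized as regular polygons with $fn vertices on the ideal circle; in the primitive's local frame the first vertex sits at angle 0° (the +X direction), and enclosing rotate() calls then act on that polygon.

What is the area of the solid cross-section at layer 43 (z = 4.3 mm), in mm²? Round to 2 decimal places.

At z = 4.3 mm: the 10.5×25.5 cube contributes its full rectangle (area 267.75 mm²); the 24.5×27.5 cube at (12.5, -4) contributes its full rectangle (area 673.75 mm²); the cylinder at (15, -0.5) does not reach this height (z outside [17.5, 27]); Combining (union): the 2 present regions are separate (no shared area or edge), so areas and boundary lengths simply add and each stays a separate island — area = 941.50 mm². Overall, the cross-section has 2 separate islands. Net area = 941.50 mm².

941.50 mm²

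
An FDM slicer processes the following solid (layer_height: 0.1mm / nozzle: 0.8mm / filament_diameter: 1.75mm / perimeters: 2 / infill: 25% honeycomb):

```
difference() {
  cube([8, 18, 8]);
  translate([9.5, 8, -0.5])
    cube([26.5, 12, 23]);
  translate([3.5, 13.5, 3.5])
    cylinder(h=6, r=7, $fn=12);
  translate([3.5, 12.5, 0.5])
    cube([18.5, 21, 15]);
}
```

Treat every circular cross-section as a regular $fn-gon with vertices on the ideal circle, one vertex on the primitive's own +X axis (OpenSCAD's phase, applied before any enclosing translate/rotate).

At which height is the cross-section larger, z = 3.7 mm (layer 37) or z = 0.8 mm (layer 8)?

Layer 37 (z = 3.7): the cube is present — its section is the full 8×18 rectangle (area 144.00 mm²); the cube at (9.5, 8) (footprint 26.5×12) is included at this height (area 318.00 mm²); the cylinder at (3.5, 13.5): section is a regular 12-gon, circumradius r=7 (area = (12/2)·7.000²·sin(360°/12) = 147.00 mm²); the 18.5×21 cube at (3.5, 12.5) contributes its full rectangle (area 388.50 mm²); After the difference (first − rest): starting from the 8×18 cube (144.00 mm²), the 26.5×12 cube at (9.5, 8) misses the remaining region (no effect); the r=7 cylinder at (3.5, 13.5) partially overlaps it — only the 87.28 mm² overlap (of its 147.00 mm²) is removed, clipping the outline; the 18.5×21 cube at (3.5, 12.5) misses the remaining region (no effect) — area = 56.72 mm². So its area = 56.72 mm². Layer 8 (z = 0.8): the cube (footprint 8×18) is included at this height (area 144.00 mm²); the cube at (9.5, 8) (footprint 26.5×12) is included at this height (area 318.00 mm²); the cylinder at (3.5, 13.5) is absent (z outside [3.5, 9.5]); the cube at (3.5, 12.5) is present — its section is the full 18.5×21 rectangle (area 388.50 mm²); After the difference (first − rest): starting from the 8×18 cube (144.00 mm²), the 26.5×12 cube at (9.5, 8) misses the remaining region (no effect); the 18.5×21 cube at (3.5, 12.5) partially overlaps it — only the 24.75 mm² overlap (of its 388.50 mm²) is removed, clipping the outline — area = 119.25 mm². So its area = 119.25 mm². Layer 8 is larger (119.25 vs 56.72 mm²).

layer 8 (z = 0.8 mm)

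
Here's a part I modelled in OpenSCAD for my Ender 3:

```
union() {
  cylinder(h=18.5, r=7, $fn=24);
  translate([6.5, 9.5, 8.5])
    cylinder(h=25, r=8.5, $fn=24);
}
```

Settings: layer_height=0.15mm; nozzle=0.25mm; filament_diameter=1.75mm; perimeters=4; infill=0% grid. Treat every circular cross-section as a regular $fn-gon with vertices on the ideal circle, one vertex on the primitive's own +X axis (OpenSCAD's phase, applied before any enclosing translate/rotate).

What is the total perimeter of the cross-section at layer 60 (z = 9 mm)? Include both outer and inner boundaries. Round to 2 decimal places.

At z = 9 mm: the r=7 cylinder contributes a regular 24-gon of circumradius 7 (perimeter = 2·24·7.000·sin(180°/24) = 43.86 mm); the r=8.5 cylinder at (6.5, 9.5) gives a regular 24-gon of circumradius 8.5 (constant along its height) (perimeter = 2·24·8.500·sin(180°/24) = 53.25 mm); Merging all regions: the regions partially overlap (shared area 27.22 mm²), so the edge portions inside another operand are dropped and the merged outline is re-measured after clipping — boundary = 74.77 mm. Overall, the cross-section is a single solid region. Total boundary length (outer) = 74.77 mm.

74.77 mm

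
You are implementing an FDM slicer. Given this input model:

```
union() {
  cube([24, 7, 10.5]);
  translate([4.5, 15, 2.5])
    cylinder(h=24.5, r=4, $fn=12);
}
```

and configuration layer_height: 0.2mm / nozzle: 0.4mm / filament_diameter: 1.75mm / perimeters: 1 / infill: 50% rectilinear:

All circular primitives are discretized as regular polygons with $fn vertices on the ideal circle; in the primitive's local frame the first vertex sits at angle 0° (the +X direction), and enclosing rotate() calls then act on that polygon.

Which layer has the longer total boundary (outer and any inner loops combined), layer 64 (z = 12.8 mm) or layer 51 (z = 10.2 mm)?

Layer 64 (z = 12.8): the cube is not intersected at this z (z outside [0, 10.5]); the r=4 cylinder at (4.5, 15) gives a regular 12-gon of circumradius 4 (constant along its height) (perimeter = 2·12·4.000·sin(180°/12) = 24.85 mm); Taking the union: only the r=4 cylinder at (4.5, 15) is present, so the union is just that shape — boundary = 24.85 mm. So its perimeter = 24.85 mm. Layer 51 (z = 10.2): the cube (footprint 24×7) is included at this height (perimeter 62.00 mm); the r=4 cylinder at (4.5, 15) contributes a regular 12-gon of circumradius 4 (perimeter = 2·12·4.000·sin(180°/12) = 24.85 mm); Taking the union: the 2 present regions are separate (no shared area or edge), so areas and boundary lengths simply add and each stays a separate island — boundary = 86.85 mm. So its perimeter = 86.85 mm. Layer 51 is larger (86.85 vs 24.85 mm).

layer 51 (z = 10.2 mm)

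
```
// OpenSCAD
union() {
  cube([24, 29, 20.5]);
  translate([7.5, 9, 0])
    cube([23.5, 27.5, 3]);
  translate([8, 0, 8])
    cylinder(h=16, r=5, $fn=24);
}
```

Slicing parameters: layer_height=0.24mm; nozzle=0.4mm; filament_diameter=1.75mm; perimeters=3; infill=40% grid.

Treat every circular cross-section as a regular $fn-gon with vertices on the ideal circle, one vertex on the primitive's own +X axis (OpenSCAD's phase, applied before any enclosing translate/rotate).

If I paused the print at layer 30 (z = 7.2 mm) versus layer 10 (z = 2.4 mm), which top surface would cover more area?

Layer 30 (z = 7.2): the 24×29 cube contributes its full rectangle (area 696.00 mm²); the cube at (7.5, 9) does not reach this height (z outside [0, 3]); the cylinder at (8, 0) is absent (z outside [8, 24]); Merging all regions: only the 24×29 cube is present, so the union is just that shape — area = 696.00 mm². So its area = 696.00 mm². Layer 10 (z = 2.4): the cube (footprint 24×29) is included at this height (area 696.00 mm²); the cube at (7.5, 9) (footprint 23.5×27.5) is included at this height (area 646.25 mm²); the cylinder at (8, 0) does not reach this height (z outside [8, 24]); Merging all regions: the regions partially overlap — summed areas 1342.25 mm² minus the doubly-counted overlap 330.00 mm² gives 1012.25 mm² — area = 1012.25 mm². So its area = 1012.25 mm². Layer 10 is larger (1012.25 vs 696.00 mm²).

layer 10 (z = 2.4 mm)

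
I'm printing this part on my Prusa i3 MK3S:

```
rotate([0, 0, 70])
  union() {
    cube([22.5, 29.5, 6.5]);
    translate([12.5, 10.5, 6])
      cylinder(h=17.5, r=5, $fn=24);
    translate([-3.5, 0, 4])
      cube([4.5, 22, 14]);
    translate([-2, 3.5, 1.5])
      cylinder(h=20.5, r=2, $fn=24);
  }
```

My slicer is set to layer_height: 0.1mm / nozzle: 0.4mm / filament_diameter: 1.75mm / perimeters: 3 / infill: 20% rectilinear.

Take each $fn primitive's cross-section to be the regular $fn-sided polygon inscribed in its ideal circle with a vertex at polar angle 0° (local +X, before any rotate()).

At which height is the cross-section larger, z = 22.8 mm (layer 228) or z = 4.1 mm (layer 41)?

Layer 228 (z = 22.8): the cube is absent (z outside [0, 6.5]); the r=5 cylinder at (12.5, 10.5) contributes a regular 24-gon of circumradius 5 (area = (24/2)·5.000²·sin(360°/24) = 77.65 mm²); the cube at (-3.5, 0) is absent (z outside [4, 18]); the cylinder at (-2, 3.5) does not reach this height (z outside [1.5, 22]); Combining (union): only the r=5 cylinder at (12.5, 10.5) is present, so the union is just that shape — area = 77.65 mm²; (rotated 70° about Z; rotation is an isometry so areas/perimeters/island counts are preserved). So its area = 77.65 mm². Layer 41 (z = 4.1): the cube (footprint 22.5×29.5) is included at this height (area 663.75 mm²); the cylinder at (12.5, 10.5) is absent (z outside [6, 23.5]); the 4.5×22 cube at (-3.5, 0) contributes its full rectangle (area 99.00 mm²); the r=2 cylinder at (-2, 3.5) gives a regular 24-gon of circumradius 2 (constant along its height) (area = (24/2)·2.000²·sin(360°/24) = 12.42 mm²); Taking the union: the regions partially overlap — summed areas 775.17 mm² minus the doubly-counted overlap 33.55 mm² gives 741.62 mm² — area = 741.62 mm²; (rotated 70° about Z; rotation is an isometry so areas/perimeters/island counts are preserved). So its area = 741.62 mm². Layer 41 is larger (741.62 vs 77.65 mm²).

layer 41 (z = 4.1 mm)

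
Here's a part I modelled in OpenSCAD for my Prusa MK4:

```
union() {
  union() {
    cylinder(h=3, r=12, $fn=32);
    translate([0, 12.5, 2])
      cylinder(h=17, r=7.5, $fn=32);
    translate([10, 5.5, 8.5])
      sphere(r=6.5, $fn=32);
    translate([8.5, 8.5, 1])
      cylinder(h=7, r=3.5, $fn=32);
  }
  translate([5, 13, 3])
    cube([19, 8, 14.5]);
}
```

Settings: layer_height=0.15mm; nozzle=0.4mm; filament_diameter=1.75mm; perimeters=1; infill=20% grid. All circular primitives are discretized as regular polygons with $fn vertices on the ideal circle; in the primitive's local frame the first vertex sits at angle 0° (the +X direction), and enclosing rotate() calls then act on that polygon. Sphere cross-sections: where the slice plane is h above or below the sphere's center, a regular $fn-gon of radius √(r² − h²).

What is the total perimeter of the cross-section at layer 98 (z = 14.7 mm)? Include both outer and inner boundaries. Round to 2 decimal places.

100.02 mm

At z = 14.7 mm: the cylinder does not reach this height (z outside [0, 3]); the r=7.5 cylinder at (0, 12.5) contributes a regular 32-gon of circumradius 7.5 (perimeter = 2·32·7.500·sin(180°/32) = 47.05 mm); the r=6.5 sphere at (10, 5.5) contributes a regular 32-gon of circumradius √(6.5²−6.2²) = 1.952 (perimeter = 2·32·1.952·sin(180°/32) = 12.24 mm); the cylinder at (8.5, 8.5) is not intersected at this z (z outside [1, 8]); Combining (union): the 2 present regions are separate (no shared area or edge), so areas and boundary lengths simply add and each stays a separate island — boundary = 59.29 mm; the cube at (5, 13) is present — its section is the full 19×8 rectangle (perimeter 54.00 mm); Combining (union): the regions partially overlap (shared area 8.29 mm²), so the edge portions inside another operand are dropped and the merged outline is re-measured after clipping — boundary = 100.02 mm. Overall, the cross-section has 2 separate islands. Total boundary length (outer) = 100.02 mm.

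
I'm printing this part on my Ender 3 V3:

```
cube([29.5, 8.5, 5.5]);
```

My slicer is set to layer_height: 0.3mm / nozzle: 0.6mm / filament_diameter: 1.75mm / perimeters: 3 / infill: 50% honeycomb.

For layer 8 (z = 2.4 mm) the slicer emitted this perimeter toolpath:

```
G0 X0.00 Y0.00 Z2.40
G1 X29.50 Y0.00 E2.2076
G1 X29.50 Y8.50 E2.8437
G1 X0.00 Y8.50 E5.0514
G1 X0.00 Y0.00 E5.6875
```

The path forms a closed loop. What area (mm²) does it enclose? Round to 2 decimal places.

250.75 mm²

Apply the shoelace formula to the sequence of (X, Y) vertices; enclosed area = 250.75 mm².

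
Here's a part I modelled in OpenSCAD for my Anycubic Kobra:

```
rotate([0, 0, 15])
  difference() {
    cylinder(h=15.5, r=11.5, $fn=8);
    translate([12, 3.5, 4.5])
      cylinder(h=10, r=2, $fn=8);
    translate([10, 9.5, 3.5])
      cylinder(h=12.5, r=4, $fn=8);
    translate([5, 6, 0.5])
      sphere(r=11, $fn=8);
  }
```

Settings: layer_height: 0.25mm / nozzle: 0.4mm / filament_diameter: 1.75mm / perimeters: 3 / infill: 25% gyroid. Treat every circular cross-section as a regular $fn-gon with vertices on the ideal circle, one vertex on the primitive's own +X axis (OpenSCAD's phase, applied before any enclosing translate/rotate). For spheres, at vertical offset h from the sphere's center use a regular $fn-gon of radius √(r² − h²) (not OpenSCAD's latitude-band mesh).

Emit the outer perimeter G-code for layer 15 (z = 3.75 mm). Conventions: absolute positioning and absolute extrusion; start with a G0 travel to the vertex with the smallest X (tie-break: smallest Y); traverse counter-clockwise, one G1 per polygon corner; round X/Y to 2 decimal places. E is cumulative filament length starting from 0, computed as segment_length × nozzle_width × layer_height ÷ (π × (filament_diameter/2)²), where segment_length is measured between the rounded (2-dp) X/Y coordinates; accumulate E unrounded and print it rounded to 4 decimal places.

At z = 3.75 mm: the r=11.5 cylinder contributes a regular 8-gon of circumradius 11.5; the cylinder at (12, 3.5) does not reach this height (z outside [4.5, 14.5]); the cylinder at (10, 9.5): section is a regular 8-gon, circumradius r=4; the sphere at (5, 6): section is a regular 8-gon, circumradius = √(r²−h²) = √(11²−3.25²) = 10.509; Taking the first minus the rest: starting from the r=11.5 cylinder, the r=4 cylinder at (10, 9.5) partially overlaps it — only the 3.51 mm² overlap (of its 45.25 mm²) is removed, clipping the outline; the r=11 sphere at (5, 6) partially overlaps it — only the 179.25 mm² overlap (of its 312.36 mm²) is removed, clipping the outline — 1 connected region; (rotated 15° about Z; rotation is an isometry so areas/perimeters/island counts are preserved). The outline is a single polygon with 10 vertices. Extrusion per mm of travel: 0.4 × 0.25 / (π × 0.875²) = 0.041575. Accumulating E over each segment gives final E = 3.0165.

G0 X-11.11 Y-2.98 Z3.75
G1 X-5.75 Y-9.96 E0.3659
G1 X2.98 Y-11.11 E0.7320
G1 X9.96 Y-5.75 E1.0979
G1 X10.80 Y0.62 E1.3650
G1 X6.00 Y-3.06 E1.6164
G1 X-1.98 Y-2.01 E1.9511
G1 X-6.87 Y4.37 E2.2853
G1 X-6.33 Y8.54 E2.4601
G1 X-9.96 Y5.75 E2.6504
G1 X-11.11 Y-2.98 E3.0165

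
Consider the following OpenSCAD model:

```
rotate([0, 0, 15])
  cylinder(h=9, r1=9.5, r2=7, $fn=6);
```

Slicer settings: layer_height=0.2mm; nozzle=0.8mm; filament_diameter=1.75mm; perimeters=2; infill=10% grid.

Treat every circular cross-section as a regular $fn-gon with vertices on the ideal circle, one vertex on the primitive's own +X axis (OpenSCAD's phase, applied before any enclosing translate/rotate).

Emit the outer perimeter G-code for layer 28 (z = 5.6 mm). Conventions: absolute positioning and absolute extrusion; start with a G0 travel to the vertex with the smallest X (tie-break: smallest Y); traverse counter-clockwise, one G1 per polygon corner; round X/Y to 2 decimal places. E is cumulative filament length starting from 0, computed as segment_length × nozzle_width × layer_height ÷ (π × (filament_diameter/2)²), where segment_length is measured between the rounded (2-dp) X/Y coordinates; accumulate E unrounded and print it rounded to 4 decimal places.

At z = 5.6 mm: the cone (r1=9.5→r2=7) has section circumradius 7.944 here — a regular 6-gon; (rotated 15° about Z; rotation is an isometry so areas/perimeters/island counts are preserved). The outline is a single polygon with 6 vertices. Extrusion per mm of travel: 0.8 × 0.2 / (π × 0.875²) = 0.066520. Accumulating E over each segment gives final E = 3.1706.

G0 X-7.67 Y-2.06 Z5.60
G1 X-2.06 Y-7.67 E0.5278
G1 X5.62 Y-5.62 E1.0565
G1 X7.67 Y2.06 E1.5853
G1 X2.06 Y7.67 E2.1130
G1 X-5.62 Y5.62 E2.6418
G1 X-7.67 Y-2.06 E3.1706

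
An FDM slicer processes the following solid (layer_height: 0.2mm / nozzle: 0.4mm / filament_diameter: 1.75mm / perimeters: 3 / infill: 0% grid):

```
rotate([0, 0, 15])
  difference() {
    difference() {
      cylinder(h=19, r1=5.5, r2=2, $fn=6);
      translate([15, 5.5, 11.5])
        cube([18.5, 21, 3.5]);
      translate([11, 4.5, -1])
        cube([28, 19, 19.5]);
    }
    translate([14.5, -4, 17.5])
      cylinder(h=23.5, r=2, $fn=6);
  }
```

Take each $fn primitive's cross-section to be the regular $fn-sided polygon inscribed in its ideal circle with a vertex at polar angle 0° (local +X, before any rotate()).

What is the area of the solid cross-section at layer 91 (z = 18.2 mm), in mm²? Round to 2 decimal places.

11.98 mm²

At z = 18.2 mm: the cone: at t=0.958 of its height the radius interpolates to r₁+(r₂−r₁)t = 2.147, giving a regular 6-gon of that circumradius (area = (6/2)·2.147²·sin(360°/6) = 11.98 mm²); the cube at (15, 5.5) is absent (z outside [11.5, 15]); the cube at (11, 4.5) is present — its section is the full 28×19 rectangle (area 532.00 mm²); Taking the first minus the rest: starting from the cone (11.98 mm²), the 28×19 cube at (11, 4.5) misses the remaining region (no effect) — area = 11.98 mm²; the r=2 cylinder at (14.5, -4) gives a regular 6-gon of circumradius 2 (constant along its height) (area = (6/2)·2.000²·sin(360°/6) = 10.39 mm²); Subtracting the remaining from the first: starting from that combined region (11.98 mm²), the r=2 cylinder at (14.5, -4) misses the remaining region (no effect) — area = 11.98 mm²; (whole slice rotated 15° about Z — lengths, areas and connectivity unchanged). Overall, the cross-section is a single solid region. Net area = 11.98 mm².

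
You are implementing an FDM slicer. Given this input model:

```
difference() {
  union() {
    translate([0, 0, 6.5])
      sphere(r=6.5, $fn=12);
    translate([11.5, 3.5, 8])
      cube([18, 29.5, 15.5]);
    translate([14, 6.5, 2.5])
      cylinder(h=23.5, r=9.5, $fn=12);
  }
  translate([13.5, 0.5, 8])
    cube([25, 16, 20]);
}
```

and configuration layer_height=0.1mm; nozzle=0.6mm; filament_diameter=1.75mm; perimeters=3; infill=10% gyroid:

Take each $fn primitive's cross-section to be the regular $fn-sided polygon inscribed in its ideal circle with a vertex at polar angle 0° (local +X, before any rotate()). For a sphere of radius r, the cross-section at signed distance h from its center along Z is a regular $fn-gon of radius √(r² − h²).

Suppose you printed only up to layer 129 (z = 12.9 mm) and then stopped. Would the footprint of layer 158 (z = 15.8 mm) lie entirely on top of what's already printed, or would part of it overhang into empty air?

Compare the two slices. At z = 12.9: the r=6.5 sphere slices to a regular 12-gon of circumradius 1.136 (√(r²−h²) with h=6.4 from center) (area = (12/2)·1.136²·sin(360°/12) = 3.87 mm²); the cube at (11.5, 3.5) (footprint 18×29.5) is included at this height (area 531.00 mm²); the r=9.5 cylinder at (14, 6.5) contributes a regular 12-gon of circumradius 9.5 (area = (12/2)·9.500²·sin(360°/12) = 270.75 mm²); Taking the union: the regions partially overlap — summed areas 805.62 mm² minus the doubly-counted overlap 125.39 mm² gives 680.23 mm² — area = 680.23 mm²; the 25×16 cube at (13.5, 0.5) contributes its full rectangle (area 400.00 mm²); Taking the first minus the rest: starting from the result so far (680.23 mm²), the 25×16 cube at (13.5, 0.5) partially overlaps it — only the 233.81 mm² overlap (of its 400.00 mm²) is removed, clipping the outline — area = 446.41 mm². At z = 15.8: the sphere does not reach this height (|z−center|=9.300 > r=6.5); the cube at (11.5, 3.5) (footprint 18×29.5) is included at this height (area 531.00 mm²); the cylinder at (14, 6.5): section is a regular 12-gon, circumradius r=9.5 (area = (12/2)·9.500²·sin(360°/12) = 270.75 mm²); Merging all regions: the regions partially overlap — summed areas 801.75 mm² minus the doubly-counted overlap 125.39 mm² gives 676.36 mm² — area = 676.36 mm²; the cube at (13.5, 0.5) is present — its section is the full 25×16 rectangle (area 400.00 mm²); After the difference (first − rest): starting from the result so far (676.36 mm²), the 25×16 cube at (13.5, 0.5) partially overlaps it — only the 233.81 mm² overlap (of its 400.00 mm²) is removed, clipping the outline — area = 442.54 mm². Checking containment: the cross-section at z = 15.8 is a subset of the cross-section at z = 12.9.

entirely on top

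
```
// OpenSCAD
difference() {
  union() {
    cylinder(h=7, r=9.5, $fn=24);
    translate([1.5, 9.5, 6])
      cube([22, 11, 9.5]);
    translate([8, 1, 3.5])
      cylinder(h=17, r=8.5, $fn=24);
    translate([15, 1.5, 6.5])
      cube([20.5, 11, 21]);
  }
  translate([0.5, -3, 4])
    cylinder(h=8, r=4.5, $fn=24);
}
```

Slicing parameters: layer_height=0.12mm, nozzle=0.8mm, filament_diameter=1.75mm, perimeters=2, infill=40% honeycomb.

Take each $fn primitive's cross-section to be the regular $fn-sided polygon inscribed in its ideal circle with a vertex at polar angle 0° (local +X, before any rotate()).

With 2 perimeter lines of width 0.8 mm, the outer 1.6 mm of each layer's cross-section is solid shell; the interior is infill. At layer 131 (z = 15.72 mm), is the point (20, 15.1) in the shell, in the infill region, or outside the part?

outside

At z = 15.72 mm: the cylinder is absent (z outside [0, 7]); the cube at (1.5, 9.5) is absent (z outside [6, 15.5]); the r=8.5 cylinder at (8, 1) gives a regular 24-gon of circumradius 8.5 (constant along its height); the cube at (15, 1.5) (footprint 20.5×11) is included at this height; Combining (union): the regions partially overlap (shared area 3.94 mm²), so overlapping operands fuse into one piece — 1 connected region; the cylinder at (0.5, -3) does not reach this height (z outside [4, 12]); Subtracting the remaining from the first: none of the subtracted shapes is present at this height, so the result so far is unchanged — 1 connected region. Overall, the cross-section is a single solid region. The nearest boundary edge runs (15.00, 12.50)→(35.50, 12.50); distance from the point to it = 2.60 mm. The point is not inside any of the regions above, so it lies outside the cross-section (2.60 mm from the nearest boundary).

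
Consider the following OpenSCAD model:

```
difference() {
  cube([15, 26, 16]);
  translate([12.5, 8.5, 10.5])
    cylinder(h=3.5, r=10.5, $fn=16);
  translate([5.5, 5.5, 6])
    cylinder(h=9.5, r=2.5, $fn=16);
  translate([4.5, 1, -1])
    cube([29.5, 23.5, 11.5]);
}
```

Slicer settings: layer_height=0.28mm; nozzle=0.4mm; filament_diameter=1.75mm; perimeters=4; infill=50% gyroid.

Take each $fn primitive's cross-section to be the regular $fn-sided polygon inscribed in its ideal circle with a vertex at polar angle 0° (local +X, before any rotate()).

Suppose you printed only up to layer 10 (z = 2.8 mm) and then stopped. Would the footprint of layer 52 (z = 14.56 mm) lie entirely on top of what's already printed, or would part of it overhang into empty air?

Compare the two slices. At z = 2.8: the cube is present — its section is the full 15×26 rectangle (area 390.00 mm²); the cylinder at (12.5, 8.5) is absent (z outside [10.5, 14]); the cylinder at (5.5, 5.5) does not reach this height (z outside [6, 15.5]); the 29.5×23.5 cube at (4.5, 1) contributes its full rectangle (area 693.25 mm²); Taking the first minus the rest: starting from the 15×26 cube (390.00 mm²), the 29.5×23.5 cube at (4.5, 1) partially overlaps it — only the 246.75 mm² overlap (of its 693.25 mm²) is removed, clipping the outline — area = 143.25 mm². At z = 14.56: the cube (footprint 15×26) is included at this height (area 390.00 mm²); the cylinder at (12.5, 8.5) is absent (z outside [10.5, 14]); the cylinder at (5.5, 5.5): section is a regular 16-gon, circumradius r=2.5 (area = (16/2)·2.500²·sin(360°/16) = 19.13 mm²); the cube at (4.5, 1) does not reach this height (z outside [-1, 10.5]); Subtracting the remaining from the first: starting from the 15×26 cube (390.00 mm²), the r=2.5 cylinder at (5.5, 5.5) lies wholly inside it (removes its full 19.13 mm² and its 15.61 mm outline becomes a hole wall) — area = 370.87 mm². Checking containment: at z = 14.56 the cross-section extends beyond the z = 2.8 cross-section by about 232.38 mm².

part overhangs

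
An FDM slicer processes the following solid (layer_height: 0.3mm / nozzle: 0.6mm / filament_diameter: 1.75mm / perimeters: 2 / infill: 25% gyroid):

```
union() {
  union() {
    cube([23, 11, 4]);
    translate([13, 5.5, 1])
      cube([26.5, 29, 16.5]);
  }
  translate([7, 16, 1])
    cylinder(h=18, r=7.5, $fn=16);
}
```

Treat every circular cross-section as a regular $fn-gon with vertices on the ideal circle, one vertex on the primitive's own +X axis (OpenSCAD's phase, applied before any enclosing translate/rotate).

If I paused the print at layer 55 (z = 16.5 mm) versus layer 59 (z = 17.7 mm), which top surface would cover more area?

Layer 55 (z = 16.5): the cube is not intersected at this z (z outside [0, 4]); the cube at (13, 5.5) is present — its section is the full 26.5×29 rectangle (area 768.50 mm²); Taking the union: only the 26.5×29 cube at (13, 5.5) is present, so the union is just that shape — area = 768.50 mm²; the r=7.5 cylinder at (7, 16) contributes a regular 16-gon of circumradius 7.5 (area = (16/2)·7.500²·sin(360°/16) = 172.21 mm²); Combining (union): the regions partially overlap — summed areas 940.71 mm² minus the doubly-counted overlap 8.26 mm² gives 932.44 mm² — area = 932.44 mm². So its area = 932.44 mm². Layer 59 (z = 17.7): the cube is absent (z outside [0, 4]); the cube at (13, 5.5) does not reach this height (z outside [1, 17.5]); Merging all regions: nothing is present at this height; the r=7.5 cylinder at (7, 16) contributes a regular 16-gon of circumradius 7.5 (area = (16/2)·7.500²·sin(360°/16) = 172.21 mm²); Taking the union: only the r=7.5 cylinder at (7, 16) is present, so the union is just that shape — area = 172.21 mm². So its area = 172.21 mm². Layer 55 is larger (932.44 vs 172.21 mm²).

layer 55 (z = 16.5 mm)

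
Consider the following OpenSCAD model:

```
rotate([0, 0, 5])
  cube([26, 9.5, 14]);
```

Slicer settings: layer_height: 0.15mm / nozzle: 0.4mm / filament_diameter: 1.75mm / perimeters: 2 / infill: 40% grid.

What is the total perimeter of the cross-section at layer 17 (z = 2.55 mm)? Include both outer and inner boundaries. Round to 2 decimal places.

71.00 mm

At z = 2.55 mm: the cube (footprint 26×9.5) is included at this height (perimeter 71.00 mm); (whole slice rotated 5° about Z — lengths, areas and connectivity unchanged). Overall, the cross-section is a single solid region. Total boundary length (outer) = 71.00 mm.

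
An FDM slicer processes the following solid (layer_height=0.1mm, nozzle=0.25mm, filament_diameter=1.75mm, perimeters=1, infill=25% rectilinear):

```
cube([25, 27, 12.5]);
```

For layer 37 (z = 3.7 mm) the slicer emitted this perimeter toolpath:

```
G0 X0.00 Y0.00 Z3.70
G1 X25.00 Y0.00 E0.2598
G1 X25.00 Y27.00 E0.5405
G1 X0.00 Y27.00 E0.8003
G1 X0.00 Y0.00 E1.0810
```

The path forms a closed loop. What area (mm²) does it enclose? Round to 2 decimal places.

Apply the shoelace formula to the sequence of (X, Y) vertices; enclosed area = 675.00 mm².

675.00 mm²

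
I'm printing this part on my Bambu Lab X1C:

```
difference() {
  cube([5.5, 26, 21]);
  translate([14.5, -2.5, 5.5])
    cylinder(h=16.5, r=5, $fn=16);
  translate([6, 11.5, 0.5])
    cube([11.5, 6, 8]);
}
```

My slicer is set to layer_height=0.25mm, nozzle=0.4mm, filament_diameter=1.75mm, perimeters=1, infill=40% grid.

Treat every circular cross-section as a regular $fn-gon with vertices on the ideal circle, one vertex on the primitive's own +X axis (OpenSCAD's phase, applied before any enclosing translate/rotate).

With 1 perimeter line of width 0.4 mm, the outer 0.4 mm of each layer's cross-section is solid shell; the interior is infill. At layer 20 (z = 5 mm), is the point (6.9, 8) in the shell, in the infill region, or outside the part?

At z = 5 mm: the cube is present — its section is the full 5.5×26 rectangle; the cylinder at (14.5, -2.5) is absent (z outside [5.5, 22]); the 11.5×6 cube at (6, 11.5) contributes its full rectangle; Subtracting the remaining from the first: starting from the 5.5×26 cube, the 11.5×6 cube at (6, 11.5) misses the remaining region (no effect) — 1 connected region. Overall, the cross-section is a single solid region. The nearest boundary edge runs (5.50, 26.00)→(5.50, 0.00); distance from the point to it = 1.40 mm. The point is not inside any of the regions above, so it lies outside the cross-section (1.40 mm from the nearest boundary).

outside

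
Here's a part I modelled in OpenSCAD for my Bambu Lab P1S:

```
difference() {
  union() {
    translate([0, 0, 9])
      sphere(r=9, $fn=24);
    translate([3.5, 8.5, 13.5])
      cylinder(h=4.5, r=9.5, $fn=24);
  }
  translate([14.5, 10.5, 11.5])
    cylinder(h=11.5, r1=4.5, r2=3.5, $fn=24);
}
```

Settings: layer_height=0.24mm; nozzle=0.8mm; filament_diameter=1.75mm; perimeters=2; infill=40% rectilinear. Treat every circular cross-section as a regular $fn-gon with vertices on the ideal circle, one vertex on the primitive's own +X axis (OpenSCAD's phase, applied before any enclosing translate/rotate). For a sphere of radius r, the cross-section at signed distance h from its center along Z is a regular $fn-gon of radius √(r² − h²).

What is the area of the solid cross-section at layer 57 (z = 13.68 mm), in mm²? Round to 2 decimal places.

At z = 13.68 mm: the r=9 sphere contributes a regular 24-gon of circumradius √(9²−4.68²) = 7.687 (area = (24/2)·7.687²·sin(360°/24) = 183.55 mm²); the r=9.5 cylinder at (3.5, 8.5) gives a regular 24-gon of circumradius 9.5 (constant along its height) (area = (24/2)·9.500²·sin(360°/24) = 280.30 mm²); Taking the union: the regions partially overlap — summed areas 463.85 mm² minus the doubly-counted overlap 79.28 mm² gives 384.57 mm² — area = 384.57 mm²; the cone at (14.5, 10.5) contributes a regular 24-gon of circumradius 4.310 (interpolated between r1=4.5 and r2=3.5 at t=0.190) (area = (24/2)·4.310²·sin(360°/24) = 57.71 mm²); Taking the first minus the rest: starting from the result so far (384.57 mm²), the cone at (14.5, 10.5) partially overlaps it — only the 12.53 mm² overlap (of its 57.71 mm²) is removed, clipping the outline — area = 372.05 mm². Overall, the cross-section is a single solid region. Net area = 372.05 mm².

372.05 mm²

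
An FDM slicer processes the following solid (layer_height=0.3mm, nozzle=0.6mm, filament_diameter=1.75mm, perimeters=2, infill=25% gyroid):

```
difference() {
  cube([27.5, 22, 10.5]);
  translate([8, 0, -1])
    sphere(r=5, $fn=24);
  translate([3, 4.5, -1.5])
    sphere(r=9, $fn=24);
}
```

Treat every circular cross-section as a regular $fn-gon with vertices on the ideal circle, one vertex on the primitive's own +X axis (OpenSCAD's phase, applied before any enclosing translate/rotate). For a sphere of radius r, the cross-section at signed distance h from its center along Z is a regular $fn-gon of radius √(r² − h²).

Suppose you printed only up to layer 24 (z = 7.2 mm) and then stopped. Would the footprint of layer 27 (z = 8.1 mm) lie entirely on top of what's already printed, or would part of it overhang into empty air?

Compare the two slices. At z = 7.2: the cube is present — its section is the full 27.5×22 rectangle (area 605.00 mm²); the sphere at (8, 0) is absent (|z−center|=8.200 > r=5); the r=9 sphere at (3, 4.5) contributes a regular 24-gon of circumradius √(9²−8.7²) = 2.304 (area = (24/2)·2.304²·sin(360°/24) = 16.49 mm²); Subtracting the remaining from the first: starting from the 27.5×22 cube (605.00 mm²), the r=9 sphere at (3, 4.5) lies wholly inside it (removes its full 16.49 mm² and its 14.44 mm outline becomes a hole wall) — area = 588.51 mm². At z = 8.1: the cube is present — its section is the full 27.5×22 rectangle (area 605.00 mm²); the sphere at (8, 0) is not intersected at this z (|z−center|=9.100 > r=5); the sphere at (3, 4.5) is absent (|z−center|=9.600 > r=9); After the difference (first − rest): none of the subtracted shapes is present at this height, so the 27.5×22 cube is unchanged — area = 605.00 mm². Checking containment: at z = 8.1 the cross-section extends beyond the z = 7.2 cross-section by about 16.49 mm².

part overhangs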